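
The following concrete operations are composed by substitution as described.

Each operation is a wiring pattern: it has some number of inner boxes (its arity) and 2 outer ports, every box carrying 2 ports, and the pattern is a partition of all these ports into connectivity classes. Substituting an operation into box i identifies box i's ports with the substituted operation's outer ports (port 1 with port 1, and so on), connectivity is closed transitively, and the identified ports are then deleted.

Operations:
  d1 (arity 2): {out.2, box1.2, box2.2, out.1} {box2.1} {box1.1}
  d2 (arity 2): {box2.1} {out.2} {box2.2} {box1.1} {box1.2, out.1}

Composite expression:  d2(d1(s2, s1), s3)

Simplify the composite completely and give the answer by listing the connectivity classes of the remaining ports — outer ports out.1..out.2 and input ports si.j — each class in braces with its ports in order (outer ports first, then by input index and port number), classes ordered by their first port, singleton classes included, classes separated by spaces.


{out.1, s1.2, s2.2} {out.2} {s1.1} {s2.1} {s3.1} {s3.2}

Two ports join when wires chain via d2-identified ports.
d1 over (s2, s1) gives {out.1, out.2, s1.2, s2.2} {s1.1} {s2.1}, out.j being that stage's outer ports
d2 over (s2, s1, s3) gives {out.1, s1.2, s2.2} {out.2} {s1.1} {s2.1} {s3.1} {s3.2}, out.j being that stage's outer ports


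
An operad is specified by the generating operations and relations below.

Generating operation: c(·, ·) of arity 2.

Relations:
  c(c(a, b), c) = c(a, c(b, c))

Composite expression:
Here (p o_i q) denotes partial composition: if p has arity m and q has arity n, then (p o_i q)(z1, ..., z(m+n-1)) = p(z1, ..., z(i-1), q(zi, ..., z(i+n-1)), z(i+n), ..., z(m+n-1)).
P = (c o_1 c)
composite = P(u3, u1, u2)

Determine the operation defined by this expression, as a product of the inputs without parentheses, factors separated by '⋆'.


Key point: c is associative — brackets drop, the u-order remains.
c(u3, u1) unparenthesizes to u3 ⋆ u1
c(c(u3, u1), u2) unparenthesizes to u3 ⋆ u1 ⋆ u2

u3 ⋆ u1 ⋆ u2


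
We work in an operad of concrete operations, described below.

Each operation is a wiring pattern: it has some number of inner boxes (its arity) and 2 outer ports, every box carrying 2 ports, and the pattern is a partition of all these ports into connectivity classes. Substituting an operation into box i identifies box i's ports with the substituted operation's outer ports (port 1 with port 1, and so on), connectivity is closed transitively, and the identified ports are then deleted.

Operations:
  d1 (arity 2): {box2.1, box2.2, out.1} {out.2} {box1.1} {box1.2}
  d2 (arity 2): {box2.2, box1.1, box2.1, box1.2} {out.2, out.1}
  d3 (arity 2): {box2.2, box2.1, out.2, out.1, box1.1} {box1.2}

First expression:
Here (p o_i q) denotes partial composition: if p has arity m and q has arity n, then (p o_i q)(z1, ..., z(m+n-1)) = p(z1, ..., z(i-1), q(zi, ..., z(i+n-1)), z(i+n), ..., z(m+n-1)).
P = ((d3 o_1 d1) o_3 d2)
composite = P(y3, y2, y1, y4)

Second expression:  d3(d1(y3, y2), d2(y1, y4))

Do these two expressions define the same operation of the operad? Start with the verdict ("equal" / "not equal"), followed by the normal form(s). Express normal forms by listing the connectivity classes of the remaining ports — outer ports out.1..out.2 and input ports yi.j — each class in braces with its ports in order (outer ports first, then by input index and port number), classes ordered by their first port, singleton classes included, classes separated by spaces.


The first composite normalizes to {out.1, out.2, y2.1, y2.2} {y1.1, y1.2, y4.1, y4.2} {y3.1} {y3.2}
The second composite normalizes to {out.1, out.2, y2.1, y2.2} {y1.1, y1.2, y4.1, y4.2} {y3.1} {y3.2}
The forms coincide; equal.

equal: each reduces to {out.1, out.2, y2.1, y2.2} {y1.1, y1.2, y4.1, y4.2} {y3.1} {y3.2}


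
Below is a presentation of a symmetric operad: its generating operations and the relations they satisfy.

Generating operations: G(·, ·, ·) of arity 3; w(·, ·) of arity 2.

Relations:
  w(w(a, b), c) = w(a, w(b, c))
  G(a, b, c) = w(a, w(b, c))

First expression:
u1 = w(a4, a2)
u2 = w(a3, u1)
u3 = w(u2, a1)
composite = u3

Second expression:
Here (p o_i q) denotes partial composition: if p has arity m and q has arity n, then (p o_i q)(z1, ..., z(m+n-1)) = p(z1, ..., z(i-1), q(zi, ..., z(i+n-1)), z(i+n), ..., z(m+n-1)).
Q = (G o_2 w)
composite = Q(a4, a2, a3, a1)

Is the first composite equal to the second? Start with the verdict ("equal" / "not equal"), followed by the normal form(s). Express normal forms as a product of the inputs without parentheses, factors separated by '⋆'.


The first expression, normalized: a3 ⋆ a4 ⋆ a2 ⋆ a1
The second expression, normalized: a4 ⋆ a2 ⋆ a3 ⋆ a1
The forms do not match — not equal.

not equal; first: a3 ⋆ a4 ⋆ a2 ⋆ a1; second: a4 ⋆ a2 ⋆ a3 ⋆ a1


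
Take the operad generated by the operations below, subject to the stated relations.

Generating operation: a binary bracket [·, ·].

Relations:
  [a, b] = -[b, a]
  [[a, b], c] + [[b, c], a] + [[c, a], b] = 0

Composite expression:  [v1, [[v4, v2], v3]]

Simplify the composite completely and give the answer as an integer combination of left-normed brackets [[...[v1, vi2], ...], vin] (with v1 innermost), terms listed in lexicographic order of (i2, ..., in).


-[[[v1, v2], v4], v3] + [[[v1, v3], v2], v4] - [[[v1, v3], v4], v2] + [[[v1, v4], v2], v3]

Skip Jacobi rewriting: expand, keep v1-initial words, read off terms.
Composite bracket: [v1, [[v4, v2], v3]]
The bracket unfolds into 8 signed words via [a, b] = ab - ba (2^3 = 8).
Collect the words opening with v1:
  the word v1v2v4v3 carries sign -1 and contributes -[[[v1, v2], v4], v3]
  the word v1v3v2v4 carries sign +1 and contributes +[[[v1, v3], v2], v4]
  the word v1v3v4v2 carries sign -1 and contributes -[[[v1, v3], v4], v2]
  the word v1v4v2v3 carries sign +1 and contributes +[[[v1, v4], v2], v3]


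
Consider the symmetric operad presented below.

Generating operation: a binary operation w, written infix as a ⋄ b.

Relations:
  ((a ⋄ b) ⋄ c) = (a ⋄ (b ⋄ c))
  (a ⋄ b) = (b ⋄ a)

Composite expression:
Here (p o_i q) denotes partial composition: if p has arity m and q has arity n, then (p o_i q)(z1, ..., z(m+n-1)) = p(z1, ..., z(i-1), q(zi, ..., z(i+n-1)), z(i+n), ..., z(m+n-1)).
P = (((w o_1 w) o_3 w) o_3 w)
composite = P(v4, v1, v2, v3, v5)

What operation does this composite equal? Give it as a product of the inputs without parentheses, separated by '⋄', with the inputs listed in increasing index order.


Key point: w commutes, so take the v-inputs in any fixed order.
(v4 ⋄ v1) flattens to v4 ⋄ v1
(v2 ⋄ v3) flattens to v2 ⋄ v3
((v2 ⋄ v3) ⋄ v5) flattens to v2 ⋄ v3 ⋄ v5
((v4 ⋄ v1) ⋄ ((v2 ⋄ v3) ⋄ v5)) flattens to v4 ⋄ v1 ⋄ v2 ⋄ v3 ⋄ v5
sorting the factors by input index: v1 ⋄ v2 ⋄ v3 ⋄ v4 ⋄ v5

v1 ⋄ v2 ⋄ v3 ⋄ v4 ⋄ v5


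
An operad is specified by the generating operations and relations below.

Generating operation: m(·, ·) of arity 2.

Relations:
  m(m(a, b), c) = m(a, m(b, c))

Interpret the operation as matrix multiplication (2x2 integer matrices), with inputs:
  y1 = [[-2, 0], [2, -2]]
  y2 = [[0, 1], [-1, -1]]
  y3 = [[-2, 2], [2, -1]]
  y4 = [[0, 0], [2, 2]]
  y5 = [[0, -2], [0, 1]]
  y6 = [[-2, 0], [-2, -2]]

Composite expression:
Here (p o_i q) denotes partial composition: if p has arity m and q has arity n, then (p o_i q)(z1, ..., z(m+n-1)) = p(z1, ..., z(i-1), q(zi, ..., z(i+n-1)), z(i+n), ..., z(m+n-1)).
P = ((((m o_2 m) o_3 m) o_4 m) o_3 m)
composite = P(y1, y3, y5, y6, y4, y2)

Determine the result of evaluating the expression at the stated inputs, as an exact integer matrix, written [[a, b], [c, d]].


m(y5, y6) = [[4, 4], [-2, -2]]
m(y4, y2) = [[0, 0], [-2, 0]]
m(m(y5, y6), m(y4, y2)) = [[-8, 0], [4, 0]]
m(y3, m(m(y5, y6), m(y4, y2))) = [[24, 0], [-20, 0]]
m(y1, m(y3, m(m(y5, y6), m(y4, y2)))) = [[-48, 0], [88, 0]]

[[-48, 0], [88, 0]]


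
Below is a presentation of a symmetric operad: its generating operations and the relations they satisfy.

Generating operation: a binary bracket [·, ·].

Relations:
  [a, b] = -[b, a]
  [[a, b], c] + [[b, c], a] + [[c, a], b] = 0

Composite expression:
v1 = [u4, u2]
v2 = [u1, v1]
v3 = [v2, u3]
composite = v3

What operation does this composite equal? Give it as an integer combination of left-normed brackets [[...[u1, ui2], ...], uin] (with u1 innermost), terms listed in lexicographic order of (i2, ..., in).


Left-normed coefficients sit on the u1-initial expansion words.
Composite bracket: [[u1, [u4, u2]], u3]
Full expansion: 8 signed words from ab - ba (2^3 = 8).
The u1-initial words carry the normal form:
  u1u2u4u3 (sign -1) contributes -[[[u1, u2], u4], u3]
  u1u4u2u3 (sign +1) contributes +[[[u1, u4], u2], u3]

-[[[u1, u2], u4], u3] + [[[u1, u4], u2], u3]


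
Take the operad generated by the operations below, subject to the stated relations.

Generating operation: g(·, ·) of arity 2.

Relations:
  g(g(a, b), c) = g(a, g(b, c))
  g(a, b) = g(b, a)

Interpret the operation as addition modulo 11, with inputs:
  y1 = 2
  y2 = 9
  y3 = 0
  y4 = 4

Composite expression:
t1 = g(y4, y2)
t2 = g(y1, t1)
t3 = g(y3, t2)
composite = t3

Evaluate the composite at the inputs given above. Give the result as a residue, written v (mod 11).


4 (mod 11)

g(y4, y2) = 2
g(y1, g(y4, y2)) = 4
g(y3, g(y1, g(y4, y2))) = 4


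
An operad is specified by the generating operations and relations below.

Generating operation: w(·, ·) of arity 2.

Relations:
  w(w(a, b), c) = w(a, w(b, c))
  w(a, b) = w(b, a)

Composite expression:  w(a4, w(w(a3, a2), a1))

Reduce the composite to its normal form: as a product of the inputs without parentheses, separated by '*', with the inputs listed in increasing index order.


a1 * a2 * a3 * a4


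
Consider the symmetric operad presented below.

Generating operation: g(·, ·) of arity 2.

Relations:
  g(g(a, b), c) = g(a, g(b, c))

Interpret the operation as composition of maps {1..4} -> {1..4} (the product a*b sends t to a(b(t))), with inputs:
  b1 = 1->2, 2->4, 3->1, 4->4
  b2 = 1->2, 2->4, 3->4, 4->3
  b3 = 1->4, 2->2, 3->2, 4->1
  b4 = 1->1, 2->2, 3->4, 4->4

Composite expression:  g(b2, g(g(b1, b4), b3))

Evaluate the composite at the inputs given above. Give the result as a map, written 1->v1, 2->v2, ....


1->3, 2->3, 3->3, 4->4

g(b1, b4) = 1->2, 2->4, 3->4, 4->4
g(g(b1, b4), b3) = 1->4, 2->4, 3->4, 4->2
g(b2, g(g(b1, b4), b3)) = 1->3, 2->3, 3->3, 4->4


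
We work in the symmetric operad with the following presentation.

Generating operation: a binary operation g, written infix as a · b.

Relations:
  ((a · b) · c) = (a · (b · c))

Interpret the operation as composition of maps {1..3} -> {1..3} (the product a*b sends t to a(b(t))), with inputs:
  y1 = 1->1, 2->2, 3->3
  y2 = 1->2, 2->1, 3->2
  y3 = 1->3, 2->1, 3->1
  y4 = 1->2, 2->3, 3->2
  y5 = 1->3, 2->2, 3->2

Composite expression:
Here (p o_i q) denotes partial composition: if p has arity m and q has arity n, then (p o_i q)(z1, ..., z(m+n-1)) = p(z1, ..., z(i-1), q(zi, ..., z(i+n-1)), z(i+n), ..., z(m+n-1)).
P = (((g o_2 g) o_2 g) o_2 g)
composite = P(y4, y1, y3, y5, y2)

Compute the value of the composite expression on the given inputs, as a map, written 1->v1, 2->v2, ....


(y1 · y3) = 1->3, 2->1, 3->1
((y1 · y3) · y5) = 1->1, 2->1, 3->1
(((y1 · y3) · y5) · y2) = 1->1, 2->1, 3->1
(y4 · (((y1 · y3) · y5) · y2)) = 1->2, 2->2, 3->2

1->2, 2->2, 3->2


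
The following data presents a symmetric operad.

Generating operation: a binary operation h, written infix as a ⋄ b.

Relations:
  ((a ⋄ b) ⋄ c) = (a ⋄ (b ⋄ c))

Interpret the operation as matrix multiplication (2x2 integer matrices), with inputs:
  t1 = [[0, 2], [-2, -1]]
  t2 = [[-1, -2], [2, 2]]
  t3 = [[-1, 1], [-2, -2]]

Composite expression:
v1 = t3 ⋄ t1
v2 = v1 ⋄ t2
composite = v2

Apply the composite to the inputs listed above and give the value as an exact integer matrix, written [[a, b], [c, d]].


(t3 ⋄ t1) = [[-2, -3], [4, -2]]
((t3 ⋄ t1) ⋄ t2) = [[-4, -2], [-8, -12]]

[[-4, -2], [-8, -12]]


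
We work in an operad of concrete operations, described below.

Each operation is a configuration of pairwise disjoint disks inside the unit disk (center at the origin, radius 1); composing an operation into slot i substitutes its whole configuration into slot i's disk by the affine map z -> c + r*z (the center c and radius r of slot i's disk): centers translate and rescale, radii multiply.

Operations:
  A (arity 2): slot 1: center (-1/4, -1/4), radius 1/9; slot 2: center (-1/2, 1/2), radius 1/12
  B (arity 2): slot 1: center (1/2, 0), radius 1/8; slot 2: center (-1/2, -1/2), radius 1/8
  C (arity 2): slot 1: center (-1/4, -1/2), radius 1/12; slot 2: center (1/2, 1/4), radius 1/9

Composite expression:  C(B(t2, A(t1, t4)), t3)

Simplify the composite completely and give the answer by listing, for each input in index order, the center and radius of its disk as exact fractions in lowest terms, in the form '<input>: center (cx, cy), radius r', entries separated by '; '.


Below C, radii multiply path by path; the t-disk centers shift.
t2 passes through 2 substitutions, ending at center (-5/24, -1/2), radius 1/96
t1 passes through 3 substitutions, ending at center (-113/384, -209/384), radius 1/864
t4 passes through 3 substitutions, ending at center (-19/64, -103/192), radius 1/1152
t3 passes through 1 substitution, ending at center (1/2, 1/4), radius 1/9

t1: center (-113/384, -209/384), radius 1/864; t2: center (-5/24, -1/2), radius 1/96; t3: center (1/2, 1/4), radius 1/9; t4: center (-19/64, -103/192), radius 1/1152


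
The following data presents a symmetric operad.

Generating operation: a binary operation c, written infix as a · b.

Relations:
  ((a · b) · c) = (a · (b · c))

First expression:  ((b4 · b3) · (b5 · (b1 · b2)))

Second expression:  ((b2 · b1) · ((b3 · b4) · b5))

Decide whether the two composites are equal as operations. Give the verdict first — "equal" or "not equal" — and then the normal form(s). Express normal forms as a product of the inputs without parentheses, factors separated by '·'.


not equal — first b4 · b3 · b5 · b1 · b2, second b2 · b1 · b3 · b4 · b5

Normal form of the first expression: b4 · b3 · b5 · b1 · b2
Normal form of the second expression: b2 · b1 · b3 · b4 · b5
Different reductions; not equal.


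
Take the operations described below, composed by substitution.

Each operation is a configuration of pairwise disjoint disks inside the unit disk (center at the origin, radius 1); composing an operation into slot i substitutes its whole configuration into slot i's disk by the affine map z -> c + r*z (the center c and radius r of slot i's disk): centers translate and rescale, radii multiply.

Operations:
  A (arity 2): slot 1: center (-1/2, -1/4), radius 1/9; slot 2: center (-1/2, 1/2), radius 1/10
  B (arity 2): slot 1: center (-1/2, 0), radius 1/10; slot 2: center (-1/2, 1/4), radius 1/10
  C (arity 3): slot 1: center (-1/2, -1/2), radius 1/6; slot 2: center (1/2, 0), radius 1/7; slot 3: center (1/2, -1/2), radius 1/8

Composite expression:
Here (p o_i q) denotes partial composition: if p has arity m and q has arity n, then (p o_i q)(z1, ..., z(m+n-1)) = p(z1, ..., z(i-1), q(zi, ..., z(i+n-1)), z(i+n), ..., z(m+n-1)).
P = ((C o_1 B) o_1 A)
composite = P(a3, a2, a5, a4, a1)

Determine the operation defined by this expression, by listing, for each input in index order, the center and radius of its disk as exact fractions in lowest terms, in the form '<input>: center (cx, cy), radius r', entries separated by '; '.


a1: center (1/2, -1/2), radius 1/8; a2: center (-71/120, -59/120), radius 1/600; a3: center (-71/120, -121/240), radius 1/540; a4: center (1/2, 0), radius 1/7; a5: center (-7/12, -11/24), radius 1/60

Only the slot chain above each a matters under C; compose those maps.
a3 passes through 3 substitutions, ending at center (-71/120, -121/240), radius 1/540
a2 passes through 3 substitutions, ending at center (-71/120, -59/120), radius 1/600
a5 passes through 2 substitutions, ending at center (-7/12, -11/24), radius 1/60
a4 passes through 1 substitution, ending at center (1/2, 0), radius 1/7
a1 passes through 1 substitution, ending at center (1/2, -1/2), radius 1/8


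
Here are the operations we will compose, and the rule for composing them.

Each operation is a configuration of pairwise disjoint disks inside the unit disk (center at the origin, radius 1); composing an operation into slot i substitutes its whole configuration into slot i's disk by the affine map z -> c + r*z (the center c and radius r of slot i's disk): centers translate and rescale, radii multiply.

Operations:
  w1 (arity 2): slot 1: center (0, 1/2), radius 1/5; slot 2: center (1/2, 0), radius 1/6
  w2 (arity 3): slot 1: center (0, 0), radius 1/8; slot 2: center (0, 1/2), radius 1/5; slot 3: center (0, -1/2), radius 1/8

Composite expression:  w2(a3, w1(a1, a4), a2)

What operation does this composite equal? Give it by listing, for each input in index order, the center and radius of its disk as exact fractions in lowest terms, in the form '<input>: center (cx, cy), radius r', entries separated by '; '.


Nesting under w2 composes maps z -> c + r*z down each a-path.
a3 passes through 1 substitution, ending at center (0, 0), radius 1/8
a1 passes through 2 substitutions, ending at center (0, 3/5), radius 1/25
a4 passes through 2 substitutions, ending at center (1/10, 1/2), radius 1/30
a2 passes through 1 substitution, ending at center (0, -1/2), radius 1/8

a1: center (0, 3/5), radius 1/25; a2: center (0, -1/2), radius 1/8; a3: center (0, 0), radius 1/8; a4: center (1/10, 1/2), radius 1/30


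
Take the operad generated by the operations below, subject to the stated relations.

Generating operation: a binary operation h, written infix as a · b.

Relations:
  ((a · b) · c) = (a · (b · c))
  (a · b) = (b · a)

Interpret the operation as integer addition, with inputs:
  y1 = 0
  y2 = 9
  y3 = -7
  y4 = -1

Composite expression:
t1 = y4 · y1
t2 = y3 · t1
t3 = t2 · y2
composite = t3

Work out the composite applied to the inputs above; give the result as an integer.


1

(y4 · y1) = -1
(y3 · (y4 · y1)) = -8
((y3 · (y4 · y1)) · y2) = 1


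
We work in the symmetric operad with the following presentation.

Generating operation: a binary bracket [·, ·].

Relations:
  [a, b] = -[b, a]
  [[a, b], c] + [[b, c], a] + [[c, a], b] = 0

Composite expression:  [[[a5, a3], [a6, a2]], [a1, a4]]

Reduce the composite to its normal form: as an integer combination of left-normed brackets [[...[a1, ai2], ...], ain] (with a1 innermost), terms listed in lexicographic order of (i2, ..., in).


A multilinear Lie element is pinned by a1-initial words (a1 innermost).
Composite bracket: [[[a5, a3], [a6, a2]], [a1, a4]]
The bracket unfolds into 32 signed words via [a, b] = ab - ba (2^5 = 32).
The a1-initial words carry the normal form:
  from a1a4a2a6a3a5, sign +1: term +[[[[[a1, a4], a2], a6], a3], a5]
  from a1a4a2a6a5a3, sign -1: term -[[[[[a1, a4], a2], a6], a5], a3]
  from a1a4a3a5a2a6, sign -1: term -[[[[[a1, a4], a3], a5], a2], a6]
  from a1a4a3a5a6a2, sign +1: term +[[[[[a1, a4], a3], a5], a6], a2]
  from a1a4a5a3a2a6, sign +1: term +[[[[[a1, a4], a5], a3], a2], a6]
  from a1a4a5a3a6a2, sign -1: term -[[[[[a1, a4], a5], a3], a6], a2]
  from a1a4a6a2a3a5, sign -1: term -[[[[[a1, a4], a6], a2], a3], a5]
  from a1a4a6a2a5a3, sign +1: term +[[[[[a1, a4], a6], a2], a5], a3]

[[[[[a1, a4], a2], a6], a3], a5] - [[[[[a1, a4], a2], a6], a5], a3] - [[[[[a1, a4], a3], a5], a2], a6] + [[[[[a1, a4], a3], a5], a6], a2] + [[[[[a1, a4], a5], a3], a2], a6] - [[[[[a1, a4], a5], a3], a6], a2] - [[[[[a1, a4], a6], a2], a3], a5] + [[[[[a1, a4], a6], a2], a5], a3]


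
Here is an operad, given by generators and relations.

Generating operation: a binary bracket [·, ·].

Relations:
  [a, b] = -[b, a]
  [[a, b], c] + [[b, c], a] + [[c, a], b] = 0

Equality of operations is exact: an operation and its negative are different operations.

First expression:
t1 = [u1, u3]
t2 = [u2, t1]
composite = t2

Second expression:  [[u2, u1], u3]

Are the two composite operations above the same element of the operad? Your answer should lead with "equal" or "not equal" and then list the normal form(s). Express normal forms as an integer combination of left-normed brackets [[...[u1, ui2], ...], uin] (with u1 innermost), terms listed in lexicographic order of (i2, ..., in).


not equal: they reduce to -[[u1, u3], u2] and -[[u1, u2], u3]

The first expression reduces to -[[u1, u3], u2]
The second expression reduces to -[[u1, u2], u3]
No match — not equal.


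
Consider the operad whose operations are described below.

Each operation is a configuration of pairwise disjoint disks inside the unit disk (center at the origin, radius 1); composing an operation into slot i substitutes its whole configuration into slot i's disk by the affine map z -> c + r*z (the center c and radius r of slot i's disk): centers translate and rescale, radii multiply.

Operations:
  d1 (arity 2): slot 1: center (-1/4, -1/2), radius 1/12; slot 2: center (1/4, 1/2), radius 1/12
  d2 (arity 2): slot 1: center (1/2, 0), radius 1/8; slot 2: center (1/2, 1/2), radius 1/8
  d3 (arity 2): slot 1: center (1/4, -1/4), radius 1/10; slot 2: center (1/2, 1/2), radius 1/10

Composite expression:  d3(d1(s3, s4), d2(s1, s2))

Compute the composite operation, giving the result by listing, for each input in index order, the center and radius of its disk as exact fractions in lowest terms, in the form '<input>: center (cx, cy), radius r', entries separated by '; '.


Below d3, radii multiply path by path; the s-disk centers shift.
s3: after 2 affine steps, its disk has center (9/40, -3/10), radius 1/120
s4: after 2 affine steps, its disk has center (11/40, -1/5), radius 1/120
s1: after 2 affine steps, its disk has center (11/20, 1/2), radius 1/80
s2: after 2 affine steps, its disk has center (11/20, 11/20), radius 1/80

s1: center (11/20, 1/2), radius 1/80; s2: center (11/20, 11/20), radius 1/80; s3: center (9/40, -3/10), radius 1/120; s4: center (11/40, -1/5), radius 1/120


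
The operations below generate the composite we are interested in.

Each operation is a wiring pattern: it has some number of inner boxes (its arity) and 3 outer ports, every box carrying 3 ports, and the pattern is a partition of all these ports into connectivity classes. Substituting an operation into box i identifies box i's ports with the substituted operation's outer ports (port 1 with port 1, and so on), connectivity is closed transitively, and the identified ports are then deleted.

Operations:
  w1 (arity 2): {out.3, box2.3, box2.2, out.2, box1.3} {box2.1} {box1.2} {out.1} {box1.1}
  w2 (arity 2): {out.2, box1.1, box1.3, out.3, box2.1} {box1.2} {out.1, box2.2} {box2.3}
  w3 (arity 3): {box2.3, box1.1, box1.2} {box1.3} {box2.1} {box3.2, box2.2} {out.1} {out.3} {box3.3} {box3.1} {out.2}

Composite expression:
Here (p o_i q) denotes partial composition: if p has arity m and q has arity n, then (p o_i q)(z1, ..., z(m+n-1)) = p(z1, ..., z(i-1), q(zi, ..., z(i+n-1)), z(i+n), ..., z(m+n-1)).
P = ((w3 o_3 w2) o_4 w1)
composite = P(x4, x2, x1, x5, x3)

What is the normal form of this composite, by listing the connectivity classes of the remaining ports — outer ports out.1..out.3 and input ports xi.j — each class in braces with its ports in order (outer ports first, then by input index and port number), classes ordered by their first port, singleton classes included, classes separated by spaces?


After gluing at w3, chains via deleted ports link the x-ports.
w1 over (x5, x3) gives {out.1} {out.2, out.3, x3.2, x3.3, x5.3} {x3.1} {x5.1} {x5.2}, out.j being that stage's outer ports
w2 over (x1, x5, x3) gives {out.1, x3.2, x3.3, x5.3} {out.2, out.3, x1.1, x1.3} {x1.2} {x3.1} {x5.1} {x5.2}, out.j being that stage's outer ports
w3 over (x4, x2, x1, x5, x3) gives {out.1} {out.2} {out.3} {x1.1, x1.3, x2.2} {x1.2} {x2.1} {x2.3, x4.1, x4.2} {x3.1} {x3.2, x3.3, x5.3} {x4.3} {x5.1} {x5.2}, out.j being that stage's outer ports

{out.1} {out.2} {out.3} {x1.1, x1.3, x2.2} {x1.2} {x2.1} {x2.3, x4.1, x4.2} {x3.1} {x3.2, x3.3, x5.3} {x4.3} {x5.1} {x5.2}


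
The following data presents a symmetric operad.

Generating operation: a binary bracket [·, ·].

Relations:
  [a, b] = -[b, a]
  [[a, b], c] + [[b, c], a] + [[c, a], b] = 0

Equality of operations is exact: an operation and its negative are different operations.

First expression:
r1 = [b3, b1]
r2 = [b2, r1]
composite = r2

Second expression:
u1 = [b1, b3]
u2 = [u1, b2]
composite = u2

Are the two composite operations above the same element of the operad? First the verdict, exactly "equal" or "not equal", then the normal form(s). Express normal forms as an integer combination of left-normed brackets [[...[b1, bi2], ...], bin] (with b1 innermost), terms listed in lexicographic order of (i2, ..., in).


equal: each reduces to [[b1, b3], b2]

The first expression reduces to [[b1, b3], b2]
The second expression reduces to [[b1, b3], b2]
The forms coincide; equal.


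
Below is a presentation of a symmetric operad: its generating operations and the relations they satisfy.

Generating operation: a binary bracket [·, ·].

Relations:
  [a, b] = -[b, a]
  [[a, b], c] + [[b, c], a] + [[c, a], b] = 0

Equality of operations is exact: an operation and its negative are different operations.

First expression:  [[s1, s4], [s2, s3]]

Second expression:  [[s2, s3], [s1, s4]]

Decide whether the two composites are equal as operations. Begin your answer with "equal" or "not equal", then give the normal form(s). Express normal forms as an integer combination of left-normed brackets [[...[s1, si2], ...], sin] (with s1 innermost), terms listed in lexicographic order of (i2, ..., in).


The first composite normalizes to [[[s1, s4], s2], s3] - [[[s1, s4], s3], s2]
The second composite normalizes to -[[[s1, s4], s2], s3] + [[[s1, s4], s3], s2]
Different reductions; not equal.

not equal; the first gives [[[s1, s4], s2], s3] - [[[s1, s4], s3], s2] and the second -[[[s1, s4], s2], s3] + [[[s1, s4], s3], s2]


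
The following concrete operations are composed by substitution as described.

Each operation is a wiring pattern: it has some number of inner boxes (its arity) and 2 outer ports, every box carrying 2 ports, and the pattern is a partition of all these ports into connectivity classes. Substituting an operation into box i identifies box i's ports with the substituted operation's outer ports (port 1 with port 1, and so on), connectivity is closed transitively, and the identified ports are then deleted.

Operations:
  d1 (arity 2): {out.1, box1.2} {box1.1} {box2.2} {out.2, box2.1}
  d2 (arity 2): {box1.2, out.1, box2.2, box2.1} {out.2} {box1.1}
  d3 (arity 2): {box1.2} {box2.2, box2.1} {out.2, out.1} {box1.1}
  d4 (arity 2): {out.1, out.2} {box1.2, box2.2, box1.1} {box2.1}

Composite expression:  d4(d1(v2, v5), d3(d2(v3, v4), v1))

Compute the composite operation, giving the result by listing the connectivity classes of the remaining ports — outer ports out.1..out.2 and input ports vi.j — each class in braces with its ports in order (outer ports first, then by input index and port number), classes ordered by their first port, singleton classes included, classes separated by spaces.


After gluing at d4, chains via deleted ports link the v-ports.
composing d1 on (v2, v5), with out.j its own outer ports: {out.1, v2.2} {out.2, v5.1} {v2.1} {v5.2}
composing d2 on (v3, v4), with out.j its own outer ports: {out.1, v3.2, v4.1, v4.2} {out.2} {v3.1}
composing d3 on (v3, v4, v1), with out.j its own outer ports: {out.1, out.2} {v1.1, v1.2} {v3.1} {v3.2, v4.1, v4.2}
composing d4 on (v2, v5, v3, v4, v1), with out.j its own outer ports: {out.1, out.2} {v1.1, v1.2} {v2.1} {v2.2, v5.1} {v3.1} {v3.2, v4.1, v4.2} {v5.2}

{out.1, out.2} {v1.1, v1.2} {v2.1} {v2.2, v5.1} {v3.1} {v3.2, v4.1, v4.2} {v5.2}


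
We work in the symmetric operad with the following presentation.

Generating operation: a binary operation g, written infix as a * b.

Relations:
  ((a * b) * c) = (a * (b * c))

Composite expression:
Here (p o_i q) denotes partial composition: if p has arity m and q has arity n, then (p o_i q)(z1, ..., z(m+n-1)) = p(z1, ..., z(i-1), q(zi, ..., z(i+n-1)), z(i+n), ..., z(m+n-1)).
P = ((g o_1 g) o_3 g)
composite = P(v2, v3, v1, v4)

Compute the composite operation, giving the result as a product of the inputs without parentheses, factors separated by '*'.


v2 * v3 * v1 * v4


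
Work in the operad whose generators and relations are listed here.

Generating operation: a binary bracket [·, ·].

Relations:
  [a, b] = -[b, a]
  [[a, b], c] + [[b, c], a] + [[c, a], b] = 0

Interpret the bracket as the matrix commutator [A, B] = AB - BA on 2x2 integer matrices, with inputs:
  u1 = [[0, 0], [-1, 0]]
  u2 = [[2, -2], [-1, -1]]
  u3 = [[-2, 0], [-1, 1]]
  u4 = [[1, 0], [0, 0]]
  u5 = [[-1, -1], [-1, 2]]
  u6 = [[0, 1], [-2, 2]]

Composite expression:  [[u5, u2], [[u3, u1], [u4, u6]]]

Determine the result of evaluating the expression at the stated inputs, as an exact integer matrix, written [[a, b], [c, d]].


[[0, -54], [-36, 0]]

[u5, u2] = [[-1, 9], [-6, 1]]
[u3, u1] = [[0, 0], [-3, 0]]
[u4, u6] = [[0, 1], [2, 0]]
[[u3, u1], [u4, u6]] = [[3, 0], [0, -3]]
[[u5, u2], [[u3, u1], [u4, u6]]] = [[0, -54], [-36, 0]]


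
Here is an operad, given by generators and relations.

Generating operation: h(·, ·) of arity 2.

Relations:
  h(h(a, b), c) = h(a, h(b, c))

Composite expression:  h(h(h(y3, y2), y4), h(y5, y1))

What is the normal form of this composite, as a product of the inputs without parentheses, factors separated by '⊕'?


The h-tree's shape is irrelevant; the y-reading-order decides.
h(y3, y2) spells out as y3 ⊕ y2
h(h(y3, y2), y4) spells out as y3 ⊕ y2 ⊕ y4
h(y5, y1) spells out as y5 ⊕ y1
h(h(h(y3, y2), y4), h(y5, y1)) spells out as y3 ⊕ y2 ⊕ y4 ⊕ y5 ⊕ y1

y3 ⊕ y2 ⊕ y4 ⊕ y5 ⊕ y1


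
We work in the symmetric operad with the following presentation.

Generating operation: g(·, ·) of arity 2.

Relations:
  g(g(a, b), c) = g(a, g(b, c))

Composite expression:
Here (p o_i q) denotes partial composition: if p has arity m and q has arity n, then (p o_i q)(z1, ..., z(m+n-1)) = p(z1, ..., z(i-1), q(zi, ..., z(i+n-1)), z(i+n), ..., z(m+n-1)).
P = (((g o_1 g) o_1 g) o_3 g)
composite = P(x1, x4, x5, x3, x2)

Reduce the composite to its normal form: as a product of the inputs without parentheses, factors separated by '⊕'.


x1 ⊕ x4 ⊕ x5 ⊕ x3 ⊕ x2

Under associativity of g, the answer is the x's in reading order.
g(x1, x4) unparenthesizes to x1 ⊕ x4
g(x5, x3) unparenthesizes to x5 ⊕ x3
g(g(x1, x4), g(x5, x3)) unparenthesizes to x1 ⊕ x4 ⊕ x5 ⊕ x3
g(g(g(x1, x4), g(x5, x3)), x2) unparenthesizes to x1 ⊕ x4 ⊕ x5 ⊕ x3 ⊕ x2


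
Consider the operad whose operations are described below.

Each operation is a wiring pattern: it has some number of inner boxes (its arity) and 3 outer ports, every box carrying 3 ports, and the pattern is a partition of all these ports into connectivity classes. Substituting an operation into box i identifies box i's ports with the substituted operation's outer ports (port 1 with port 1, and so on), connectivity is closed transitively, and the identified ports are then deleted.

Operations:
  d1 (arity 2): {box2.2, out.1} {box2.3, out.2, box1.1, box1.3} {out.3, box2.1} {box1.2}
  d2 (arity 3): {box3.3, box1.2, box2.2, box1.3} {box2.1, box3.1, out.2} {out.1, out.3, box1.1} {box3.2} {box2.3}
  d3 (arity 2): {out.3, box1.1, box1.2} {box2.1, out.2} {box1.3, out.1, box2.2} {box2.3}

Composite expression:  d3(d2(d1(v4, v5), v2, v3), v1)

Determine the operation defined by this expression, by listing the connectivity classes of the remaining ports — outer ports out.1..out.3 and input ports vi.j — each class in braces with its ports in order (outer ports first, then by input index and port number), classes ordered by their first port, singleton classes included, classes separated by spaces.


{out.1, out.3, v1.2, v2.1, v3.1, v5.2} {out.2, v1.1} {v1.3} {v2.2, v3.3, v4.1, v4.3, v5.1, v5.3} {v2.3} {v3.2} {v4.2}

Two ports join when wires chain via d3-identified ports.
composing d1 on (v4, v5), with out.j its own outer ports: {out.1, v5.2} {out.2, v4.1, v4.3, v5.3} {out.3, v5.1} {v4.2}
composing d2 on (v4, v5, v2, v3), with out.j its own outer ports: {out.1, out.3, v5.2} {out.2, v2.1, v3.1} {v2.2, v3.3, v4.1, v4.3, v5.1, v5.3} {v2.3} {v3.2} {v4.2}
composing d3 on (v4, v5, v2, v3, v1), with out.j its own outer ports: {out.1, out.3, v1.2, v2.1, v3.1, v5.2} {out.2, v1.1} {v1.3} {v2.2, v3.3, v4.1, v4.3, v5.1, v5.3} {v2.3} {v3.2} {v4.2}


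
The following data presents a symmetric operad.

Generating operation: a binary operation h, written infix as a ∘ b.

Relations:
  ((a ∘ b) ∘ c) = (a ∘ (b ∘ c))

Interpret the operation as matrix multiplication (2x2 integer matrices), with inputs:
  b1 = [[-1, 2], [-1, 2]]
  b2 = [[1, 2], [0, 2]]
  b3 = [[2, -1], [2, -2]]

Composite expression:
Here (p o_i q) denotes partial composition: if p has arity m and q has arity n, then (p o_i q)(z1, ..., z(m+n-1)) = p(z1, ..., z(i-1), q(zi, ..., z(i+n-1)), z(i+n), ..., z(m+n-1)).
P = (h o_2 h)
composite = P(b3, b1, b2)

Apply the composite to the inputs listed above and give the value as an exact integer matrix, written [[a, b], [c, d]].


[[-1, 2], [0, 0]]


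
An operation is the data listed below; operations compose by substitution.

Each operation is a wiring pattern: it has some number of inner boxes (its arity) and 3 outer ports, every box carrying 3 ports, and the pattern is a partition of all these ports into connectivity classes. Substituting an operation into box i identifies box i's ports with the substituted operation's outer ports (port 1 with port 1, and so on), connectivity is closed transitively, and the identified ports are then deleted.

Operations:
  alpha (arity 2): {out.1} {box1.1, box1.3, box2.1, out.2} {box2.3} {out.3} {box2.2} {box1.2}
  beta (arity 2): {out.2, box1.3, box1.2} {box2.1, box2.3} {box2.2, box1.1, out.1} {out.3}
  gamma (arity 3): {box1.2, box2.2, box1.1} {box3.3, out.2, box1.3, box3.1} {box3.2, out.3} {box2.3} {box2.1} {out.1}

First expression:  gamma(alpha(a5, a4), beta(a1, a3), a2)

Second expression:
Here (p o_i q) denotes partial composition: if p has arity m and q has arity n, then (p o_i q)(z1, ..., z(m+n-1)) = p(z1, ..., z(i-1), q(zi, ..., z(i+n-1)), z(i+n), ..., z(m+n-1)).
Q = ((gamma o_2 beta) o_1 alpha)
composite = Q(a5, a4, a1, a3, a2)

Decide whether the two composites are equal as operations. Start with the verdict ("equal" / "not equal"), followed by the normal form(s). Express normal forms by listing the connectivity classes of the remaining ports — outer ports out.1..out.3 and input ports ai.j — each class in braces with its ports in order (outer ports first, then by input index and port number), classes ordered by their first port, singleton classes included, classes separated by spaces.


In normal form, the first expression is {out.1} {out.2, a2.1, a2.3} {out.3, a2.2} {a1.1, a3.2} {a1.2, a1.3, a4.1, a5.1, a5.3} {a3.1, a3.3} {a4.2} {a4.3} {a5.2}
In normal form, the second expression is {out.1} {out.2, a2.1, a2.3} {out.3, a2.2} {a1.1, a3.2} {a1.2, a1.3, a4.1, a5.1, a5.3} {a3.1, a3.3} {a4.2} {a4.3} {a5.2}
Identical normal forms: equal.

equal; the common form is {out.1} {out.2, a2.1, a2.3} {out.3, a2.2} {a1.1, a3.2} {a1.2, a1.3, a4.1, a5.1, a5.3} {a3.1, a3.3} {a4.2} {a4.3} {a5.2}


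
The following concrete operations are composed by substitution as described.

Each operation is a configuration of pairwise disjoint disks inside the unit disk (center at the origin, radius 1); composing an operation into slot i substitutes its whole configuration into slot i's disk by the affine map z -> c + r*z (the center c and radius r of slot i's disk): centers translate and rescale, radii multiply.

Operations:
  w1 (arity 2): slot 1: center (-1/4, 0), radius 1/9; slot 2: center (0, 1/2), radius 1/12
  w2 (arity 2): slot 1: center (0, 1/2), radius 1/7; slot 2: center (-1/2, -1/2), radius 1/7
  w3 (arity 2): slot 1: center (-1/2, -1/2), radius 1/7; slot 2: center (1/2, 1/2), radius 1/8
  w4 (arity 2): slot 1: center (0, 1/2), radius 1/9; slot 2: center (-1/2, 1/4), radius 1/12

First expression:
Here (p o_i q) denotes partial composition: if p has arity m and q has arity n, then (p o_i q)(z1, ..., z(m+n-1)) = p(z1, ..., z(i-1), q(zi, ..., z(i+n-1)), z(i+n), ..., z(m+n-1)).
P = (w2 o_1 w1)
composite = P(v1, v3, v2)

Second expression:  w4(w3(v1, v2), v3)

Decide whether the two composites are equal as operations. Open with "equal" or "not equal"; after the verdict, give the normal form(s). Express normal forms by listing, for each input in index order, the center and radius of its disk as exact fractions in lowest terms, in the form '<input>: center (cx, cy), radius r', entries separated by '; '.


not equal — first v1: center (-1/28, 1/2), radius 1/63; v2: center (-1/2, -1/2), radius 1/7; v3: center (0, 4/7), radius 1/84, second v1: center (-1/18, 4/9), radius 1/63; v2: center (1/18, 5/9), radius 1/72; v3: center (-1/2, 1/4), radius 1/12

The first expression reduces to v1: center (-1/28, 1/2), radius 1/63; v2: center (-1/2, -1/2), radius 1/7; v3: center (0, 4/7), radius 1/84
The second expression reduces to v1: center (-1/18, 4/9), radius 1/63; v2: center (1/18, 5/9), radius 1/72; v3: center (-1/2, 1/4), radius 1/12
No match — not equal.


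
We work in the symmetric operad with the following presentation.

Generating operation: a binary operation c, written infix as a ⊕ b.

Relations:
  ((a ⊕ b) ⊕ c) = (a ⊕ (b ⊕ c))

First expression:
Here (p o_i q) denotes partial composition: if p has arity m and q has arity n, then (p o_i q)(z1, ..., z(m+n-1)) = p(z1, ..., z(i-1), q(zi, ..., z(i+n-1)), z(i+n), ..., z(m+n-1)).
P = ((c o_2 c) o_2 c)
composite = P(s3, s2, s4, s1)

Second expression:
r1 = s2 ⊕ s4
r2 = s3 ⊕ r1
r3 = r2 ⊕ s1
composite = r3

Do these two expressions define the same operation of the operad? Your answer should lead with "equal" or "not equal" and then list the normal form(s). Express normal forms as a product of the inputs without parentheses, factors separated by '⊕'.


equal; the common form is s3 ⊕ s2 ⊕ s4 ⊕ s1

The first composite normalizes to s3 ⊕ s2 ⊕ s4 ⊕ s1
The second composite normalizes to s3 ⊕ s2 ⊕ s4 ⊕ s1
Same normal form: equal.


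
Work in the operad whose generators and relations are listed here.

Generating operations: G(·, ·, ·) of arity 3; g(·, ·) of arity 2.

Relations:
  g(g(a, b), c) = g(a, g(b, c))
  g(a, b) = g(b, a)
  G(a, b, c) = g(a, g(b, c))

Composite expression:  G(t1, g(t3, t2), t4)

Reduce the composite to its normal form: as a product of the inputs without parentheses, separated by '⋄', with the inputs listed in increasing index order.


t1 ⋄ t2 ⋄ t3 ⋄ t4

Shape and order are irrelevant to G; the t-input set decides.
g(t3, t2) flattens to t3 ⋄ t2
G(t1, g(t3, t2), t4) flattens to t1 ⋄ t3 ⋄ t2 ⋄ t4
commutativity sorts the factors: t1 ⋄ t2 ⋄ t3 ⋄ t4


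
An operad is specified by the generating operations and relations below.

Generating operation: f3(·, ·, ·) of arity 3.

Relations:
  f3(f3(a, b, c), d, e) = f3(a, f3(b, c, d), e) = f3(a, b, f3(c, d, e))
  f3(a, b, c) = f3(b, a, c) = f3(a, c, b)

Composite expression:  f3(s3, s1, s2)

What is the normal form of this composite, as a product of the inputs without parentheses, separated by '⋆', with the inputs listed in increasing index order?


s1 ⋆ s2 ⋆ s3

Reordering under f3 is free, so list the s-inputs canonically.
f3(s3, s1, s2) spells out as s3 ⋆ s1 ⋆ s2
the factors in increasing index order: s1 ⋆ s2 ⋆ s3


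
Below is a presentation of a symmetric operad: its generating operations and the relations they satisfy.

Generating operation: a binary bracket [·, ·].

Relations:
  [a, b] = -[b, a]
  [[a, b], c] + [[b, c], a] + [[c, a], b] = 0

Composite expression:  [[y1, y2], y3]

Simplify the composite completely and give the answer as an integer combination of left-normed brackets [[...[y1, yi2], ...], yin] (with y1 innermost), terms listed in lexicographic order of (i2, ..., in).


Expand each bracket as ab - ba; the y1-initial words give the coefficients.
Composite bracket: [[y1, y2], y3]
Expanding via [a, b] = ab - ba: 4 signed words (2^2 = 4).
Keep just the words that open with y1:
  the word y1y2y3 carries sign +1 and contributes +[[y1, y2], y3]

[[y1, y2], y3]
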